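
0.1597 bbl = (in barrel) 0.1597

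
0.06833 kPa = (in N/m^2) 68.33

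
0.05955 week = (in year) 0.001142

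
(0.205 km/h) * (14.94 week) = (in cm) 5.145e+07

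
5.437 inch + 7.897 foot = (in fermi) 2.545e+15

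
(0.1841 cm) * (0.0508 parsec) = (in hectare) 2.886e+08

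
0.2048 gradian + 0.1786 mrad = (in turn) 0.0005404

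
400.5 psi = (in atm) 27.25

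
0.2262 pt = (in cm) 0.00798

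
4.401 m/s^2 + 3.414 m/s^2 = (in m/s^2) 7.815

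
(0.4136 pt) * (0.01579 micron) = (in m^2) 2.304e-12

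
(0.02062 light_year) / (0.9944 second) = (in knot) 3.813e+14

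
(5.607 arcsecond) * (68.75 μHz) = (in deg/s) 1.071e-07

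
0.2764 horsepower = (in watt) 206.1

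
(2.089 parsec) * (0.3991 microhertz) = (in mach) 7.555e+07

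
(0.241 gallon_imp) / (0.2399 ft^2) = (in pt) 139.3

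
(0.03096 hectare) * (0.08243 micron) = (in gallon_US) 0.006742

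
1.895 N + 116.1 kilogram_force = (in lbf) 256.4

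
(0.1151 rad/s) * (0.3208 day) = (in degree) 1.828e+05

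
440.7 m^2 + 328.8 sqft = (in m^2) 471.2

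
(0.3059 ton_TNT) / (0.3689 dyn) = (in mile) 2.156e+11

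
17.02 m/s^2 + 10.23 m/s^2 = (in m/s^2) 27.25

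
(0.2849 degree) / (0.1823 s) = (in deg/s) 1.563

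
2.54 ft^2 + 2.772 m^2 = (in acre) 0.0007433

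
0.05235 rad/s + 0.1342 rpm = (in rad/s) 0.0664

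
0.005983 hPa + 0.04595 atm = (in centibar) 4.656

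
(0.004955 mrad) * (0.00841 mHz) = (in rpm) 3.979e-10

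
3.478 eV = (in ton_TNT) 1.332e-28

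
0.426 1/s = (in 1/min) 25.56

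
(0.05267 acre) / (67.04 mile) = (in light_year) 2.088e-19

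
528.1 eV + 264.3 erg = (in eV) 1.65e+14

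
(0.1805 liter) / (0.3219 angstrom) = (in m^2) 5.607e+06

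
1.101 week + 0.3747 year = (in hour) 3467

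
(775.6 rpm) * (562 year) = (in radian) 1.439e+12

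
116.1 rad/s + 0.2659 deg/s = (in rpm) 1109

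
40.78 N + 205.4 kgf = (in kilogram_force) 209.6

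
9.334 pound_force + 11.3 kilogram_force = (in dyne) 1.523e+07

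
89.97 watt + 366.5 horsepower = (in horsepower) 366.6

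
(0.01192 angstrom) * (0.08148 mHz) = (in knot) 1.888e-16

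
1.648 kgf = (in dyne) 1.616e+06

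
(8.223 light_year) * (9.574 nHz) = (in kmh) 2.681e+09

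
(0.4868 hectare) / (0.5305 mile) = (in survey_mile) 0.003543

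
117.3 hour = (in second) 4.223e+05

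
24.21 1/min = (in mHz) 403.5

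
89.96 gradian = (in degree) 80.96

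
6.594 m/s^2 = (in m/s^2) 6.594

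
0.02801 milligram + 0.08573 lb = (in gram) 38.89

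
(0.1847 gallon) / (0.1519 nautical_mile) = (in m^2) 2.485e-06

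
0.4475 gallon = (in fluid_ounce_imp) 59.62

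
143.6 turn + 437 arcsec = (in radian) 902.3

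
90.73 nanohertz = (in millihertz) 9.073e-05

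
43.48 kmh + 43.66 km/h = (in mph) 54.15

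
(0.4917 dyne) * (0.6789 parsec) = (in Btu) 9.763e+07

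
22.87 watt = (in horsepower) 0.03067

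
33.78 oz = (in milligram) 9.576e+05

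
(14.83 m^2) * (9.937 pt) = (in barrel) 0.327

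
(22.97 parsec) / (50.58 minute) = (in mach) 6.859e+11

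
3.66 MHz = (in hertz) 3.66e+06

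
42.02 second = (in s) 42.02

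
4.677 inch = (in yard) 0.1299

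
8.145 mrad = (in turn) 0.001296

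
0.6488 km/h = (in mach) 0.0005293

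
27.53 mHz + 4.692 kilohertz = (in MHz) 0.004692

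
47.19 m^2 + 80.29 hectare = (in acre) 198.4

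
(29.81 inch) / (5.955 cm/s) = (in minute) 0.2119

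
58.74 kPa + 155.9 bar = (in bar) 156.5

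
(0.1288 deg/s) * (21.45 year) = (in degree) 8.713e+07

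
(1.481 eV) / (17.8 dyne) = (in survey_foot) 4.374e-15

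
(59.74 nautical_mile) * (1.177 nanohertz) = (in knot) 0.0002531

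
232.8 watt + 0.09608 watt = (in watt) 232.9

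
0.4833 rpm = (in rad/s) 0.05061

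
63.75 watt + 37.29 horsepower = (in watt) 2.787e+04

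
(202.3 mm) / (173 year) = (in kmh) 1.335e-10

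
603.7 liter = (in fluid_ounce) 2.041e+04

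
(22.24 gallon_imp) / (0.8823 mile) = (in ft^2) 0.0007664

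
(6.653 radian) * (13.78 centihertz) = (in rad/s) 0.9168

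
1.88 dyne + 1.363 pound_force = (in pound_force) 1.363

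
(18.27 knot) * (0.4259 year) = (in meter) 1.262e+08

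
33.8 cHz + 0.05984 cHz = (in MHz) 3.386e-07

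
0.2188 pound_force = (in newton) 0.9733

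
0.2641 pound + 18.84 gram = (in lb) 0.3056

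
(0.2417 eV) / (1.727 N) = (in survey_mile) 1.393e-23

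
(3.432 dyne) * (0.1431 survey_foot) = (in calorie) 3.578e-07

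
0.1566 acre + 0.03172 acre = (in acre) 0.1883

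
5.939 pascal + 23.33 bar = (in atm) 23.02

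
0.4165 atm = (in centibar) 42.2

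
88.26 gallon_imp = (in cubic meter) 0.4012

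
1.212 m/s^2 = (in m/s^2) 1.212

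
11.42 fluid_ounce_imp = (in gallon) 0.08572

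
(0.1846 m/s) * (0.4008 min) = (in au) 2.967e-11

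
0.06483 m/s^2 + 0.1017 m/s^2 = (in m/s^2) 0.1665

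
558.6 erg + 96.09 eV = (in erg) 558.6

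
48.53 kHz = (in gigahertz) 4.853e-05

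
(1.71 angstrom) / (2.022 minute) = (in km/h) 5.074e-12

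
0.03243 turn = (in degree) 11.67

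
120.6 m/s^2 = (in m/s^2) 120.6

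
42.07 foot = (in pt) 3.635e+04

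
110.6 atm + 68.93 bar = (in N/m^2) 1.81e+07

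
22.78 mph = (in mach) 0.02991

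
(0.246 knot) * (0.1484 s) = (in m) 0.01878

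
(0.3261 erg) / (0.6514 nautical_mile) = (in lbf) 6.077e-12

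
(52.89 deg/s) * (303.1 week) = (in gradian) 1.077e+10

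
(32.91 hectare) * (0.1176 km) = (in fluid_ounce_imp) 1.362e+12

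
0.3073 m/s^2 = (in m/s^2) 0.3073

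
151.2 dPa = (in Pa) 15.12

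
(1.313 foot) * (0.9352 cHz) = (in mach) 1.099e-05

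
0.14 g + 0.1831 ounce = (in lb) 0.01175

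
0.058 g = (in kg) 5.8e-05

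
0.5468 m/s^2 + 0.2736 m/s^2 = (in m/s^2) 0.8204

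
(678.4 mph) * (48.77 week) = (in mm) 8.945e+12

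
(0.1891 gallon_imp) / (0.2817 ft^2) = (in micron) 3.285e+04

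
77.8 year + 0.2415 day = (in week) 4057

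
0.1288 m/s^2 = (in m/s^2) 0.1288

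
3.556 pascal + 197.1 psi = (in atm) 13.41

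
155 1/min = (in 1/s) 2.583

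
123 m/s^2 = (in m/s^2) 123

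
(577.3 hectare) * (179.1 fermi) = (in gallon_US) 0.0002731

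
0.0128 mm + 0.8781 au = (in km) 1.314e+08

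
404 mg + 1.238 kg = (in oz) 43.68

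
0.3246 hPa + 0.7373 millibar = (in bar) 0.001062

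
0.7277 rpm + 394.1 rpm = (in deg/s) 2369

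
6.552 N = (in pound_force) 1.473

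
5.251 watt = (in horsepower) 0.007042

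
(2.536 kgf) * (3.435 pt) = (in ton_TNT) 7.203e-12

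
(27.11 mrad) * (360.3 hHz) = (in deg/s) 5.596e+04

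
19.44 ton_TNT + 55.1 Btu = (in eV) 5.077e+29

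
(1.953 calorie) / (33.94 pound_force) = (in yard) 0.05919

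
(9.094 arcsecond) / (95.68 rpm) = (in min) 7.334e-08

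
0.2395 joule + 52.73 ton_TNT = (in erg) 2.206e+18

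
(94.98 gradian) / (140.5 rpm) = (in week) 1.677e-07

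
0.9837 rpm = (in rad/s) 0.103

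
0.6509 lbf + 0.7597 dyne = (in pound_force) 0.6509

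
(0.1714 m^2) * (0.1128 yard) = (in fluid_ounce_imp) 622.2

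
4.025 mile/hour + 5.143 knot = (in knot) 8.641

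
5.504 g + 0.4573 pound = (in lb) 0.4694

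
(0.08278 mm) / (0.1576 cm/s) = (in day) 6.079e-07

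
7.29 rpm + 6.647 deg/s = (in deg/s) 50.39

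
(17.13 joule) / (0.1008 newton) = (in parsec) 5.507e-15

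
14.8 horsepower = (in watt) 1.104e+04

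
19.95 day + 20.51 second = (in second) 1.724e+06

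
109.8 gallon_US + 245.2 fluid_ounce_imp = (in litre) 422.6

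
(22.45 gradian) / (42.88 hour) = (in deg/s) 0.0001309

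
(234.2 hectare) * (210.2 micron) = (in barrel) 3096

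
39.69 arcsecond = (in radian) 0.0001924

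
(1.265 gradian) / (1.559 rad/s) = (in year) 4.042e-10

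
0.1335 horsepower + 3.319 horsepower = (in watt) 2575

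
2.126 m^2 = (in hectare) 0.0002126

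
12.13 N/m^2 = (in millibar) 0.1213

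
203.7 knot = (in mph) 234.4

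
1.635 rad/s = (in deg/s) 93.68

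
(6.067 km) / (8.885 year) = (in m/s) 2.165e-05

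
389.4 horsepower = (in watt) 2.904e+05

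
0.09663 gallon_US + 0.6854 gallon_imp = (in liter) 3.482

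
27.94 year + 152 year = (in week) 9383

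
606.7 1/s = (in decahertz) 60.67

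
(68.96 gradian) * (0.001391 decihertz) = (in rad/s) 0.0001507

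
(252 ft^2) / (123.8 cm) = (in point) 5.361e+04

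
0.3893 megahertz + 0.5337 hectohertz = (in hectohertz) 3894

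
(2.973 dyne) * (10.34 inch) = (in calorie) 1.866e-06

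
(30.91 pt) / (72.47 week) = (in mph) 5.565e-10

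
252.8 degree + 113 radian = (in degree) 6727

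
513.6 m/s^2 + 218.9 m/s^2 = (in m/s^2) 732.5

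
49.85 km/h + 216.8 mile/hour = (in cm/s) 1.108e+04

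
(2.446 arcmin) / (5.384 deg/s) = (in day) 8.764e-08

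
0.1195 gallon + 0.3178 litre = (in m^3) 0.0007702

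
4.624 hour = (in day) 0.1927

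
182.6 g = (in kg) 0.1826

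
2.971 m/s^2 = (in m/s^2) 2.971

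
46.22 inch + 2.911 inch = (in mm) 1248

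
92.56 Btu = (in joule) 9.766e+04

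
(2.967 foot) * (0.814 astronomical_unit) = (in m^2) 1.101e+11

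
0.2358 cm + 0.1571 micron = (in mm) 2.358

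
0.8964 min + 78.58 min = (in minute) 79.48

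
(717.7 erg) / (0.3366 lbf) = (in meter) 4.793e-05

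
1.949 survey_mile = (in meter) 3137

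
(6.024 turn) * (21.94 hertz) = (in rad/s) 830.4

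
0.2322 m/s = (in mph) 0.5194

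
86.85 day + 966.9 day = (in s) 9.104e+07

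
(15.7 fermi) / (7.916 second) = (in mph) 4.437e-15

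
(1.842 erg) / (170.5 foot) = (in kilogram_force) 3.614e-10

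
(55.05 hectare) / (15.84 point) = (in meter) 9.851e+07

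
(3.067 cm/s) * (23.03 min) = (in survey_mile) 0.02633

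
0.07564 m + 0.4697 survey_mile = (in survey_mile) 0.4697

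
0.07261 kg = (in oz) 2.561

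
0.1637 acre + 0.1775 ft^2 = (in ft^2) 7131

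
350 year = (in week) 1.825e+04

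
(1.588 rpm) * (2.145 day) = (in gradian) 1.962e+06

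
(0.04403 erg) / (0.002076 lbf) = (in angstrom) 4768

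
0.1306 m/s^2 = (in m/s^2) 0.1306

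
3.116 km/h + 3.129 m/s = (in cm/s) 399.5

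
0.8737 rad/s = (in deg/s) 50.06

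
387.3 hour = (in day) 16.14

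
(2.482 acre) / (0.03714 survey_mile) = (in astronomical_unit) 1.123e-09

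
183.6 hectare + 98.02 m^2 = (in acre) 453.7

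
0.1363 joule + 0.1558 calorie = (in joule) 0.7882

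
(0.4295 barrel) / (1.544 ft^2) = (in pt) 1349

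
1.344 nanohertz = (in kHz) 1.344e-12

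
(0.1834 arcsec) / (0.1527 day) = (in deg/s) 3.861e-09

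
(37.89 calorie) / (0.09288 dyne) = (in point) 4.838e+11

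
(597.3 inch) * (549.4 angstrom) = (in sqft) 8.972e-06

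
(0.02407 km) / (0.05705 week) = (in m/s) 0.0006976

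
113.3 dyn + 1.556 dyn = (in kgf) 0.0001171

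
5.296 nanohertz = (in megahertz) 5.296e-15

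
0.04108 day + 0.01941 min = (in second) 3550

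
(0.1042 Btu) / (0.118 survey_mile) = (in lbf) 0.1301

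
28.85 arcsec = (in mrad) 0.1399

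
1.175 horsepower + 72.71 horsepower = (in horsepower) 73.88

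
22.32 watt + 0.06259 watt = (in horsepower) 0.03002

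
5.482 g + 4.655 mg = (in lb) 0.0121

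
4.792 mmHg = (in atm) 0.006305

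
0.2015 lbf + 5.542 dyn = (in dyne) 8.964e+04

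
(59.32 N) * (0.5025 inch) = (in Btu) 0.0007176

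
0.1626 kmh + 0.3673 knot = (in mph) 0.5237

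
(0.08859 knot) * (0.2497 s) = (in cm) 1.138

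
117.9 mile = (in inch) 7.47e+06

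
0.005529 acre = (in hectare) 0.002238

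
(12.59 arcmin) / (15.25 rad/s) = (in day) 2.78e-09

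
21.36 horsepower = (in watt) 1.593e+04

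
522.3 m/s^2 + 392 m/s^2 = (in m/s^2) 914.3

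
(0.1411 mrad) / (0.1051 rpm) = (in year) 4.065e-10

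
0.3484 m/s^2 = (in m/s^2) 0.3484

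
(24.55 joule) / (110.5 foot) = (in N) 0.7289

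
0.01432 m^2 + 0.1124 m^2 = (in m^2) 0.1267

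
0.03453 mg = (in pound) 7.613e-08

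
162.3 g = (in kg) 0.1623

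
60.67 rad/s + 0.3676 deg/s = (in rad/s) 60.68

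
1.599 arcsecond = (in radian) 7.752e-06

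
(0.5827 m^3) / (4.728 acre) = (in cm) 0.003045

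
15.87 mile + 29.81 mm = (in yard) 2.793e+04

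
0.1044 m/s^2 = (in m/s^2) 0.1044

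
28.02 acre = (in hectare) 11.34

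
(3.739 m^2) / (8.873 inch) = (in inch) 653.2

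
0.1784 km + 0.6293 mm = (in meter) 178.4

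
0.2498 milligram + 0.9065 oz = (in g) 25.7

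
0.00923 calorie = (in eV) 2.41e+17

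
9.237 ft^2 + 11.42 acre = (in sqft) 4.975e+05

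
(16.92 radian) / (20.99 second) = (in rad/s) 0.8061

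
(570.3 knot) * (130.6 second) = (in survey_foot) 1.257e+05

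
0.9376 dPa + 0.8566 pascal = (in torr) 0.007128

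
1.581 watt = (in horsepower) 0.00212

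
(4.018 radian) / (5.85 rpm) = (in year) 2.08e-07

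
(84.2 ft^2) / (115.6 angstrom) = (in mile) 4.205e+05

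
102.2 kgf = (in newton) 1002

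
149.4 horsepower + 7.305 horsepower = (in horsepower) 156.7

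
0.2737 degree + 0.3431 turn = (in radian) 2.161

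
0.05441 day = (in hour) 1.306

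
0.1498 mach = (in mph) 114.1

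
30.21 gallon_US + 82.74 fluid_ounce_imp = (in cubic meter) 0.1167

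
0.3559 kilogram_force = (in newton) 3.49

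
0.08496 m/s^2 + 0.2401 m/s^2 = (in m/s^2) 0.3251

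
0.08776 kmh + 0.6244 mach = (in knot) 413.3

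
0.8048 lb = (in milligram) 3.651e+05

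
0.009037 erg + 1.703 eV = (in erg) 0.009037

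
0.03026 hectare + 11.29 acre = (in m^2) 4.599e+04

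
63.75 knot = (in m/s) 32.8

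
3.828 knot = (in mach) 0.005784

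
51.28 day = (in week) 7.326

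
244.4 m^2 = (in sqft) 2631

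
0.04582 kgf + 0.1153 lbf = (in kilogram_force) 0.09812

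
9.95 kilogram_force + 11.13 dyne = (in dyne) 9.758e+06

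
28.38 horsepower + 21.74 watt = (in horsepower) 28.41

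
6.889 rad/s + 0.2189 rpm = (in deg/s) 396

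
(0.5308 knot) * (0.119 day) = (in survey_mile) 1.745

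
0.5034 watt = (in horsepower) 0.0006751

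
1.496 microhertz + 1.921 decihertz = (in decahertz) 0.01921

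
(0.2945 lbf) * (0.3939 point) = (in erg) 1820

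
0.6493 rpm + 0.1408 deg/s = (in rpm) 0.6728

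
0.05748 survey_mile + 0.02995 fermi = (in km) 0.09251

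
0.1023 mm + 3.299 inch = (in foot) 0.2753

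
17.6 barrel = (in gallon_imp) 615.5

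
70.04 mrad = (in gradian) 4.459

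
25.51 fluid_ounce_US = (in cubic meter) 0.0007544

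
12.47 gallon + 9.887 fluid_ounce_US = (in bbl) 0.2987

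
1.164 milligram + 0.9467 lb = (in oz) 15.15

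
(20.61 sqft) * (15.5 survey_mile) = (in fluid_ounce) 1.615e+09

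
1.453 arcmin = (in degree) 0.02422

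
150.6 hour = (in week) 0.8964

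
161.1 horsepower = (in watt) 1.201e+05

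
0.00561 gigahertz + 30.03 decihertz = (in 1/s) 5.61e+06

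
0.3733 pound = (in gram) 169.3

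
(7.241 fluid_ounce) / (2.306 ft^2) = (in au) 6.682e-15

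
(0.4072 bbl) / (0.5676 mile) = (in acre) 1.751e-08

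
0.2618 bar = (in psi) 3.797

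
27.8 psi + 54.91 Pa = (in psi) 27.81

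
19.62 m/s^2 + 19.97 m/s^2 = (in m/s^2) 39.59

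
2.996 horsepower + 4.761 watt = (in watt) 2239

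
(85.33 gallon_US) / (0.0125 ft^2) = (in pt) 7.884e+05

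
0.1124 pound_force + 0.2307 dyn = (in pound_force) 0.1124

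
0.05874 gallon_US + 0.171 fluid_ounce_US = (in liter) 0.2274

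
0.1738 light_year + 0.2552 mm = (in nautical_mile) 8.878e+11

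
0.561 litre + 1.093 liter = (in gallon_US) 0.4369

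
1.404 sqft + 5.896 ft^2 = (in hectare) 6.782e-05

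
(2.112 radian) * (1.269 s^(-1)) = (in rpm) 25.59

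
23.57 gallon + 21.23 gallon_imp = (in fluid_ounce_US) 6280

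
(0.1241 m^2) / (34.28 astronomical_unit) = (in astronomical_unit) 1.618e-25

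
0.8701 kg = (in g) 870.1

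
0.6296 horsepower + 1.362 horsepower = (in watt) 1485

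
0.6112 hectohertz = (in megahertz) 6.112e-05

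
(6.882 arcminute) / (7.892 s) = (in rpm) 0.002422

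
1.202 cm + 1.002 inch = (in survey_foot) 0.1229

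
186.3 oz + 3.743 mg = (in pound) 11.64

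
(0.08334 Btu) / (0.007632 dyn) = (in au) 0.007701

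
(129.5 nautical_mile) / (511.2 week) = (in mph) 0.001735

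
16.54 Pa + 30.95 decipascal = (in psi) 0.002848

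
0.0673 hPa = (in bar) 6.73e-05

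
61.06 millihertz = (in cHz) 6.106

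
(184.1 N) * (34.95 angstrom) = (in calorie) 1.538e-07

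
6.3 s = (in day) 7.292e-05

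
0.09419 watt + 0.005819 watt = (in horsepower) 0.0001341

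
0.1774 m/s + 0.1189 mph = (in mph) 0.5157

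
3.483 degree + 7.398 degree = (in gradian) 12.09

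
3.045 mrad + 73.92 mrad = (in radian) 0.07697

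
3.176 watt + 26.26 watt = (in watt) 29.44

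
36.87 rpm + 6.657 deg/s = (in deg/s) 227.9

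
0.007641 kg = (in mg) 7641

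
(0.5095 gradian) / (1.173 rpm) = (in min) 0.001086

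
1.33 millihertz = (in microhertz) 1330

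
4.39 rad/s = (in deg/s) 251.5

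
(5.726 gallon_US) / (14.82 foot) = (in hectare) 4.798e-07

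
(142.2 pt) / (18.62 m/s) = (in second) 0.002694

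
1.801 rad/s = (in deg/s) 103.2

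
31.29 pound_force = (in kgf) 14.19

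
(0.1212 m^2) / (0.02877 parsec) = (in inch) 5.375e-15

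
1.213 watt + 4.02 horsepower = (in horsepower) 4.022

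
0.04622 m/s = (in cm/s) 4.622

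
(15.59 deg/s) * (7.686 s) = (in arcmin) 7189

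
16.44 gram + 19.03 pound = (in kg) 8.648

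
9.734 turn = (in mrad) 6.116e+04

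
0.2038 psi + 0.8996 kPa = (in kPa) 2.305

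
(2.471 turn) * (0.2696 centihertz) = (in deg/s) 2.398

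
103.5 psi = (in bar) 7.136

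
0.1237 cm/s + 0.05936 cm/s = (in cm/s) 0.1831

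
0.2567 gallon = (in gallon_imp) 0.2137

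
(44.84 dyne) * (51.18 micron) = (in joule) 2.295e-08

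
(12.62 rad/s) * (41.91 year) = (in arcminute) 5.734e+13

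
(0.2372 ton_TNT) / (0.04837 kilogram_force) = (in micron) 2.092e+15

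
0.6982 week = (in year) 0.01339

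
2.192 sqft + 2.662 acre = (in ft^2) 1.16e+05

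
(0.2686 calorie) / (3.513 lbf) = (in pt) 203.9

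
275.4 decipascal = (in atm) 0.0002718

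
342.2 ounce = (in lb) 21.39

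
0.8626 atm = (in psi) 12.68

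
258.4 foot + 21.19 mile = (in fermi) 3.418e+19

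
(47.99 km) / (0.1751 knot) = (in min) 8879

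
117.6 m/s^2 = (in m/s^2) 117.6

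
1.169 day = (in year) 0.003203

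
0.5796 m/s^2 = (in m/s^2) 0.5796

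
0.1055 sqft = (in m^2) 0.009801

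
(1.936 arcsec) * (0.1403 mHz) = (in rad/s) 1.317e-09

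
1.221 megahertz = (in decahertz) 1.221e+05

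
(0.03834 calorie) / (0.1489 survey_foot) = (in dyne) 3.535e+05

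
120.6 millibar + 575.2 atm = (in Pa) 5.829e+07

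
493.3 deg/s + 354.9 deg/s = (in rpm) 141.4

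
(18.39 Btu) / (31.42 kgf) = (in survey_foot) 206.6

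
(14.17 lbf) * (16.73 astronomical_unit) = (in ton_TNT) 3.77e+04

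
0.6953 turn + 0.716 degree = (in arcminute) 1.506e+04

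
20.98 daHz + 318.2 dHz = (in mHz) 2.416e+05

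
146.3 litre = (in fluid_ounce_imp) 5149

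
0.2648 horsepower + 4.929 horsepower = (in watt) 3873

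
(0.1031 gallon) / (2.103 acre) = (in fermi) 4.586e+07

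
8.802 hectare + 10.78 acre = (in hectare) 13.16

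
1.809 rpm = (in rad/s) 0.1894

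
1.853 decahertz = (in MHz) 1.853e-05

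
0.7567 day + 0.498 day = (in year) 0.003438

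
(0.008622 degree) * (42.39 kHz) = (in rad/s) 6.379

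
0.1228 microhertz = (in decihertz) 1.228e-06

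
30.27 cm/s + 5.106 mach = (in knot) 3380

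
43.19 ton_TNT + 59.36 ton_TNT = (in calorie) 1.026e+11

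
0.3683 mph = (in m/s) 0.1646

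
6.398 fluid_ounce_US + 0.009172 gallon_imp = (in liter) 0.2309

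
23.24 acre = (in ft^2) 1.012e+06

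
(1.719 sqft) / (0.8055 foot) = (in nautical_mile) 0.0003512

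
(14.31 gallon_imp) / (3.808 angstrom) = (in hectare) 1.708e+04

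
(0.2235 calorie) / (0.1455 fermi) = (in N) 6.427e+15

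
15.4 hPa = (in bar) 0.0154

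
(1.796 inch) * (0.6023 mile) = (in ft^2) 476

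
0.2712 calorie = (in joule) 1.135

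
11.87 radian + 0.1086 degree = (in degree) 680.2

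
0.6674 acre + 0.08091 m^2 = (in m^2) 2701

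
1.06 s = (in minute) 0.01767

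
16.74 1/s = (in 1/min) 1004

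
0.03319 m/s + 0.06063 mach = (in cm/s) 2068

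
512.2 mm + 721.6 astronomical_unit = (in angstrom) 1.079e+24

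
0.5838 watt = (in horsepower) 0.0007829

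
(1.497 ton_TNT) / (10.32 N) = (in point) 1.72e+12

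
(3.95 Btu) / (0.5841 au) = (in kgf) 4.863e-09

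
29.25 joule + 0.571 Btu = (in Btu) 0.5987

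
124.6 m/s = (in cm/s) 1.246e+04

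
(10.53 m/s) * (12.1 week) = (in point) 2.184e+11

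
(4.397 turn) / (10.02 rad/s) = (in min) 0.04595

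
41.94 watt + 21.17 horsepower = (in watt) 1.583e+04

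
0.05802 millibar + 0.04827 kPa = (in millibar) 0.5407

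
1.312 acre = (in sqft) 5.715e+04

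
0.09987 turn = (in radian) 0.6275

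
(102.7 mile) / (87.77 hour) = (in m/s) 0.5231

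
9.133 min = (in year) 1.738e-05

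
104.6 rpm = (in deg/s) 627.6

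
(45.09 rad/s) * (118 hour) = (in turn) 3.048e+06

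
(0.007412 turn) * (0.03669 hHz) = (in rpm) 1.632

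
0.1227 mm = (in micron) 122.7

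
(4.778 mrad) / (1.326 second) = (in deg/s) 0.2065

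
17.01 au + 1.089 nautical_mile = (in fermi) 2.545e+27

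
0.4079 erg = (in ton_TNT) 9.749e-18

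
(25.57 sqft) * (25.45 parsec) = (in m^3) 1.866e+18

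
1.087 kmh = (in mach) 0.0008868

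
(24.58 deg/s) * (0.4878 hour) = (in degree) 4.316e+04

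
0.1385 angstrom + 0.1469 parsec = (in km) 4.533e+12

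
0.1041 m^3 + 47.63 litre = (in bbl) 0.9544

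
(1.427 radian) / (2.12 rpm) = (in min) 0.1071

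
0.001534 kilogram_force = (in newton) 0.01504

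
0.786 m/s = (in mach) 0.002308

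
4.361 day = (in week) 0.623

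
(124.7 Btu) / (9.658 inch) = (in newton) 5.363e+05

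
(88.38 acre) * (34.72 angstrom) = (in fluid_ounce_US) 41.99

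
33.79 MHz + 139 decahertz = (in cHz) 3.379e+09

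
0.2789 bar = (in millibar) 278.9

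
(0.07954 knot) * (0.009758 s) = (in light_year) 4.22e-20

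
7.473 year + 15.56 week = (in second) 2.451e+08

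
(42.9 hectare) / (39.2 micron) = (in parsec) 3.547e-07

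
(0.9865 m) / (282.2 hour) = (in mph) 2.172e-06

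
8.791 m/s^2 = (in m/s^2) 8.791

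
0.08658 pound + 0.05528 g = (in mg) 3.933e+04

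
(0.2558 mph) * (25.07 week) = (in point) 4.915e+09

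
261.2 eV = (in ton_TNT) 1e-26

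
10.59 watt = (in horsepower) 0.0142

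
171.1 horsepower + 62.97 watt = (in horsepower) 171.2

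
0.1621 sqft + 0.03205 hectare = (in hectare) 0.03205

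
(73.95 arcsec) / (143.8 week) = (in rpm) 3.937e-11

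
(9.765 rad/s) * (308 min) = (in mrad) 1.805e+08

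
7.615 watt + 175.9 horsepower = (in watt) 1.312e+05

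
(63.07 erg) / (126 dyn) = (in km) 5.006e-06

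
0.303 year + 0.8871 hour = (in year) 0.3031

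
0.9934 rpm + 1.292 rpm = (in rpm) 2.285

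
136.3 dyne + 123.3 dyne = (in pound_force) 0.0005836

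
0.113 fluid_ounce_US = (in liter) 0.003342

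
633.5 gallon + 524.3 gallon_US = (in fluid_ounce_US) 1.482e+05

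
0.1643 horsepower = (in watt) 122.5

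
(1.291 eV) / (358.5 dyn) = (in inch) 2.272e-15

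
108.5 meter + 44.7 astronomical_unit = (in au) 44.7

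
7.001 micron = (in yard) 7.656e-06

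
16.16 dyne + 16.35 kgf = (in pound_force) 36.05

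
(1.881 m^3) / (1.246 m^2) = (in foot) 4.953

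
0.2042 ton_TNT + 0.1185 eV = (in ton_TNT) 0.2042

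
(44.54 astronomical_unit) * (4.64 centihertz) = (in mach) 9.08e+08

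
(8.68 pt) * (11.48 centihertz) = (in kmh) 0.001266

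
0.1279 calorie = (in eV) 3.34e+18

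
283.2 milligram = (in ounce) 0.00999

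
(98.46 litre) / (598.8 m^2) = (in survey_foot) 0.0005395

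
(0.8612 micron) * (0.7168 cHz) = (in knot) 1.2e-08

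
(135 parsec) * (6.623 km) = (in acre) 6.817e+18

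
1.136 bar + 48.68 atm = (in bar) 50.46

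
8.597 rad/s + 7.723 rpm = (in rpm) 89.82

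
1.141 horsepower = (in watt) 850.8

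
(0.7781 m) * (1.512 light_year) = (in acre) 2.75e+12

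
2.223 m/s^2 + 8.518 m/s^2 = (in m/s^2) 10.74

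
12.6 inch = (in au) 2.139e-12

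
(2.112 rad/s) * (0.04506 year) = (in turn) 4.777e+05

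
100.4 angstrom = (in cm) 1.004e-06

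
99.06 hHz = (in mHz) 9.906e+06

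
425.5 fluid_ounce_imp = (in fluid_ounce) 408.8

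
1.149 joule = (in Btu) 0.001089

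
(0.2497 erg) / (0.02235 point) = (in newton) 0.003167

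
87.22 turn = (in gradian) 3.489e+04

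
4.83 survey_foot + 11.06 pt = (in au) 9.867e-12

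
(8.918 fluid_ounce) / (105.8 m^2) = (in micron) 2.493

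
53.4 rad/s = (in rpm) 509.9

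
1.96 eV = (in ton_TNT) 7.505e-29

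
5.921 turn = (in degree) 2132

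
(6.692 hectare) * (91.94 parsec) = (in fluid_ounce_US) 6.42e+27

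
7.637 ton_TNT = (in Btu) 3.029e+07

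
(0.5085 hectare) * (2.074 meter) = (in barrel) 6.633e+04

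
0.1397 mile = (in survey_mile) 0.1397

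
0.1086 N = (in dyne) 1.086e+04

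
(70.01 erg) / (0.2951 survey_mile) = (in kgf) 1.503e-09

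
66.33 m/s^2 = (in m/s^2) 66.33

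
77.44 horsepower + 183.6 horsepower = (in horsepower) 261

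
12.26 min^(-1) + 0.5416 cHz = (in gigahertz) 2.097e-10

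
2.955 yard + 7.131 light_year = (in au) 4.51e+05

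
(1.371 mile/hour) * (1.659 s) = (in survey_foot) 3.336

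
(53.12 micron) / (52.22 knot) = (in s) 1.977e-06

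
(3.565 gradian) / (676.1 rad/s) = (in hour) 2.301e-08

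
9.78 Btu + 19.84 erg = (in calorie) 2466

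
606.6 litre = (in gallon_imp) 133.4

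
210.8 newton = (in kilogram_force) 21.5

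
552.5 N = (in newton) 552.5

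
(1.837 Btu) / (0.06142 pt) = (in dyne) 8.945e+12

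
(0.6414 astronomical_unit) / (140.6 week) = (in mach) 3.314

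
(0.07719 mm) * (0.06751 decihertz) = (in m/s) 5.211e-07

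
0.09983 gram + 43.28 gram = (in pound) 0.09564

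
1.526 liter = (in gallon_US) 0.4031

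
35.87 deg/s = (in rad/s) 0.626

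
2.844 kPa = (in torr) 21.33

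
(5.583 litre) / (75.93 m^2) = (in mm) 0.07353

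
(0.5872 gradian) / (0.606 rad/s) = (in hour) 4.228e-06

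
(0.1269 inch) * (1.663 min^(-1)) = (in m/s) 8.934e-05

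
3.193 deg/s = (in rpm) 0.5322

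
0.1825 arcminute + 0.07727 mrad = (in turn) 2.075e-05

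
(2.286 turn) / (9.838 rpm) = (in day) 0.0001614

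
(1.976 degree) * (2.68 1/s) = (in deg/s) 5.296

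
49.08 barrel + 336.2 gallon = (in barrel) 57.08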